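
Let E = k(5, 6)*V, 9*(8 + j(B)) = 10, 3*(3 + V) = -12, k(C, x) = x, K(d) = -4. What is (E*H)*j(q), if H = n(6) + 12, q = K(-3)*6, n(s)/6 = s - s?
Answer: 3472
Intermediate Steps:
n(s) = 0 (n(s) = 6*(s - s) = 6*0 = 0)
V = -7 (V = -3 + (1/3)*(-12) = -3 - 4 = -7)
q = -24 (q = -4*6 = -24)
j(B) = -62/9 (j(B) = -8 + (1/9)*10 = -8 + 10/9 = -62/9)
E = -42 (E = 6*(-7) = -42)
H = 12 (H = 0 + 12 = 12)
(E*H)*j(q) = -42*12*(-62/9) = -504*(-62/9) = 3472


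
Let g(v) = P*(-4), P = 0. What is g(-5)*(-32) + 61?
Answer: 61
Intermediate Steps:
g(v) = 0 (g(v) = 0*(-4) = 0)
g(-5)*(-32) + 61 = 0*(-32) + 61 = 0 + 61 = 61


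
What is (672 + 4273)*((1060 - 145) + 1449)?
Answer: 11689980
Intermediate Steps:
(672 + 4273)*((1060 - 145) + 1449) = 4945*(915 + 1449) = 4945*2364 = 11689980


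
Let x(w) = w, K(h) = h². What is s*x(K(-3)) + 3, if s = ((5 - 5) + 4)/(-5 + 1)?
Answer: -6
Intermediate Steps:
s = -1 (s = (0 + 4)/(-4) = 4*(-¼) = -1)
s*x(K(-3)) + 3 = -1*(-3)² + 3 = -1*9 + 3 = -9 + 3 = -6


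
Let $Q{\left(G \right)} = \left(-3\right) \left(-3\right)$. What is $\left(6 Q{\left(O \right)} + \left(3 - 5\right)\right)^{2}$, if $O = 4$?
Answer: $2704$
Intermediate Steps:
$Q{\left(G \right)} = 9$
$\left(6 Q{\left(O \right)} + \left(3 - 5\right)\right)^{2} = \left(6 \cdot 9 + \left(3 - 5\right)\right)^{2} = \left(54 + \left(3 - 5\right)\right)^{2} = \left(54 - 2\right)^{2} = 52^{2} = 2704$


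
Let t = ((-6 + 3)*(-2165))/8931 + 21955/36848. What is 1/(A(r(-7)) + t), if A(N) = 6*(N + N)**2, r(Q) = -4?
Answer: 109696496/42268590419 ≈ 0.0025952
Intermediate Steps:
A(N) = 24*N**2 (A(N) = 6*(2*N)**2 = 6*(4*N**2) = 24*N**2)
t = 145135955/109696496 (t = -3*(-2165)*(1/8931) + 21955*(1/36848) = 6495*(1/8931) + 21955/36848 = 2165/2977 + 21955/36848 = 145135955/109696496 ≈ 1.3231)
1/(A(r(-7)) + t) = 1/(24*(-4)**2 + 145135955/109696496) = 1/(24*16 + 145135955/109696496) = 1/(384 + 145135955/109696496) = 1/(42268590419/109696496) = 109696496/42268590419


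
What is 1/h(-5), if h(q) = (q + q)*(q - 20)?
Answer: 1/250 ≈ 0.0040000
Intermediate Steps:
h(q) = 2*q*(-20 + q) (h(q) = (2*q)*(-20 + q) = 2*q*(-20 + q))
1/h(-5) = 1/(2*(-5)*(-20 - 5)) = 1/(2*(-5)*(-25)) = 1/250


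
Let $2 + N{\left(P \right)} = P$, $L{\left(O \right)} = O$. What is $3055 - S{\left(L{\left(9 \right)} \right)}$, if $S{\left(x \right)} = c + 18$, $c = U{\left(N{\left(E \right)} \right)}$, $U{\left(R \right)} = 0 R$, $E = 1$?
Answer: $3037$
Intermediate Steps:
$N{\left(P \right)} = -2 + P$
$U{\left(R \right)} = 0$
$c = 0$
$S{\left(x \right)} = 18$ ($S{\left(x \right)} = 0 + 18 = 18$)
$3055 - S{\left(L{\left(9 \right)} \right)} = 3055 - 18 = 3037$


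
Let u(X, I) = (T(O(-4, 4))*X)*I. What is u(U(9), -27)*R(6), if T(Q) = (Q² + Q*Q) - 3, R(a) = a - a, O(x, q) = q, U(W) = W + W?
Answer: 0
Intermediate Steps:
U(W) = 2*W
R(a) = 0
T(Q) = -3 + 2*Q² (T(Q) = (Q² + Q²) - 3 = 2*Q² - 3 = -3 + 2*Q²)
u(X, I) = 29*I*X (u(X, I) = ((-3 + 2*4²)*X)*I = ((-3 + 2*16)*X)*I = ((-3 + 32)*X)*I = (29*X)*I = 29*I*X)
u(U(9), -27)*R(6) = (29*(-27)*(2*9))*0 = (29*(-27)*18)*0 = -14094*0 = 0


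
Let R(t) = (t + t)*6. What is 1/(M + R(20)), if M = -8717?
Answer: -1/8477 ≈ -0.00011797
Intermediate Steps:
R(t) = 12*t (R(t) = (2*t)*6 = 12*t)
1/(M + R(20)) = 1/(-8717 + 12*20) = 1/(-8717 + 240) = 1/(-8477) = -1/8477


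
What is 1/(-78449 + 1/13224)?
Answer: -13224/1037409575 ≈ -1.2747e-5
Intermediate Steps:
1/(-78449 + 1/13224) = 1/(-1037409575/13224) = -13224/1037409575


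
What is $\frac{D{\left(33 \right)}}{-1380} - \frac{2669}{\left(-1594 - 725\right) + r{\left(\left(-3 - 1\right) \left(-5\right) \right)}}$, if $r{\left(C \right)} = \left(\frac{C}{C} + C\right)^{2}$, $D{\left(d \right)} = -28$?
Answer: $\frac{311317}{215970} \approx 1.4415$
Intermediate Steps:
$r{\left(C \right)} = \left(1 + C\right)^{2}$
$\frac{D{\left(33 \right)}}{-1380} - \frac{2669}{\left(-1594 - 725\right) + r{\left(\left(-3 - 1\right) \left(-5\right) \right)}} = - \frac{28}{-1380} - \frac{2669}{\left(-1594 - 725\right) + \left(1 + \left(-3 - 1\right) \left(-5\right)\right)^{2}} = \left(-28\right) \left(- \frac{1}{1380}\right) - \frac{2669}{-2319 + \left(1 - -20\right)^{2}} = \frac{7}{345} - \frac{2669}{-2319 + \left(1 + 20\right)^{2}} = \frac{7}{345} - \frac{2669}{-2319 + 21^{2}} = \frac{7}{345} - \frac{2669}{-2319 + 441} = \frac{7}{345} - \frac{2669}{-1878} = \frac{7}{345} - - \frac{2669}{1878} = \frac{7}{345} + \frac{2669}{1878} = \frac{311317}{215970}$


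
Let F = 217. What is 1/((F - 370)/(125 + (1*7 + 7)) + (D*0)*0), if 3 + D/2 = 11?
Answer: -139/153 ≈ -0.90850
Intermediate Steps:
D = 16 (D = -6 + 2*11 = -6 + 22 = 16)
1/((F - 370)/(125 + (1*7 + 7)) + (D*0)*0) = 1/((217 - 370)/(125 + (1*7 + 7)) + (16*0)*0) = 1/(-153/(125 + (7 + 7)) + 0*0) = 1/(-153/(125 + 14) + 0) = 1/(-153/139 + 0) = 1/(-153/139) = -139/153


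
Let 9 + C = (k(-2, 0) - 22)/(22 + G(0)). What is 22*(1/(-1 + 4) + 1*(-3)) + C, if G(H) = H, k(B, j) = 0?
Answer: -206/3 ≈ -68.667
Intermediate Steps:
C = -10 (C = -9 + (0 - 22)/(22 + 0) = -9 - 22/22 = -9 - 22*1/22 = -9 - 1 = -10)
22*(1/(-1 + 4) + 1*(-3)) + C = 22*(1/(-1 + 4) + 1*(-3)) - 10 = 22*(1/3 - 3) - 10 = 22*(⅓ - 3) - 10 = 22*(-8/3) - 10 = -176/3 - 10 = -206/3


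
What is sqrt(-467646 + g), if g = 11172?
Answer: I*sqrt(456474) ≈ 675.63*I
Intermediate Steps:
sqrt(-467646 + g) = sqrt(-467646 + 11172) = sqrt(-456474) = I*sqrt(456474)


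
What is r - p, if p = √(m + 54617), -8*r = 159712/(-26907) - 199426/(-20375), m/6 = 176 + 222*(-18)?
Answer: -1055911691/2192920500 - √31697 ≈ -178.52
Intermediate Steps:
m = -22920 (m = 6*(176 + 222*(-18)) = 6*(176 - 3996) = 6*(-3820) = -22920)
r = -1055911691/2192920500 (r = -(159712/(-26907) - 199426/(-20375))/8 = -(159712*(-1/26907) - 199426*(-1/20375))/8 = -(-159712/26907 + 199426/20375)/8 = -⅛*2111823382/548230125 = -1055911691/2192920500 ≈ -0.48151)
p = √31697 (p = √(-22920 + 54617) = √31697 ≈ 178.04)
r - p = -1055911691/2192920500 - √31697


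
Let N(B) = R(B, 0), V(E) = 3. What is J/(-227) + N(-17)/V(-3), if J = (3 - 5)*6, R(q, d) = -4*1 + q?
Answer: -1577/227 ≈ -6.9471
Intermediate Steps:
R(q, d) = -4 + q
N(B) = -4 + B
J = -12 (J = -2*6 = -12)
J/(-227) + N(-17)/V(-3) = -12/(-227) + (-4 - 17)/3 = -12*(-1/227) - 21*1/3 = 12/227 - 7 = -1577/227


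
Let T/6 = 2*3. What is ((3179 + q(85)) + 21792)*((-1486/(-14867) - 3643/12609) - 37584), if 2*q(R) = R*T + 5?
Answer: -124486179878928271/124972002 ≈ -9.9611e+8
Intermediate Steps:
T = 36 (T = 6*(2*3) = 6*6 = 36)
q(R) = 5/2 + 18*R (q(R) = (R*36 + 5)/2 = (36*R + 5)/2 = (5 + 36*R)/2 = 5/2 + 18*R)
((3179 + q(85)) + 21792)*((-1486/(-14867) - 3643/12609) - 37584) = ((3179 + (5/2 + 18*85)) + 21792)*((-1486/(-14867) - 3643/12609) - 37584) = ((3179 + (5/2 + 1530)) + 21792)*((-1486*(-1/14867) - 3643*1/12609) - 37584) = ((3179 + 3065/2) + 21792)*((1486/14867 - 3643/12609) - 37584) = (9423/2 + 21792)*(-35423507/187458003 - 37584) = (53007/2)*(-7045457008259/187458003) = -124486179878928271/124972002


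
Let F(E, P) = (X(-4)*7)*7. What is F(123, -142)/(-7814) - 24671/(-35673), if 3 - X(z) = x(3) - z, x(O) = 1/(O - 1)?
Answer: 390802319/557497644 ≈ 0.70099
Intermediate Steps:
x(O) = 1/(-1 + O)
X(z) = 5/2 + z (X(z) = 3 - (1/(-1 + 3) - z) = 3 - (1/2 - z) = 3 + (-1/2 + z) = 5/2 + z)
F(E, P) = -147/2 (F(E, P) = ((5/2 - 4)*7)*7 = -3/2*7*7 = -21/2*7 = -147/2)
F(123, -142)/(-7814) - 24671/(-35673) = -147/2/(-7814) - 24671/(-35673) = -147/2*(-1/7814) - 24671*(-1/35673) = 147/15628 + 24671/35673 = 390802319/557497644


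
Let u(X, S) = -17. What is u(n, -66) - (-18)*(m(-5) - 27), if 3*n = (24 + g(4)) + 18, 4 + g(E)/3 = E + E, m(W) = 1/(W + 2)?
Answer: -509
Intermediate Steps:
m(W) = 1/(2 + W)
g(E) = -12 + 6*E (g(E) = -12 + 3*(E + E) = -12 + 3*(2*E) = -12 + 6*E)
n = 18 (n = ((24 + (-12 + 6*4)) + 18)/3 = ((24 + (-12 + 24)) + 18)/3 = ((24 + 12) + 18)/3 = (36 + 18)/3 = (⅓)*54 = 18)
u(n, -66) - (-18)*(m(-5) - 27) = -17 - (-18)*(1/(2 - 5) - 27) = -17 - (-18)*(1/(-3) - 27) = -17 - (-18)*(-⅓ - 27) = -17 - (-18)*(-82)/3 = -17 - 1*492 = -17 - 492 = -509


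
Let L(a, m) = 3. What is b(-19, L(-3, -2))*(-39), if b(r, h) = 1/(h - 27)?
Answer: 13/8 ≈ 1.6250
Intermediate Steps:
b(r, h) = 1/(-27 + h)
b(-19, L(-3, -2))*(-39) = -39/(-27 + 3) = -39/(-24) = -1/24*(-39) = 13/8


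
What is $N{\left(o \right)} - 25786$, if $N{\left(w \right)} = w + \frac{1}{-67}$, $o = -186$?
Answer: $- \frac{1740125}{67} \approx -25972.0$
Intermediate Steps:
$N{\left(w \right)} = - \frac{1}{67} + w$ ($N{\left(w \right)} = w - \frac{1}{67} = - \frac{1}{67} + w$)
$N{\left(o \right)} - 25786 = \left(- \frac{1}{67} - 186\right) - 25786 = - \frac{12463}{67} - 25786 = - \frac{1740125}{67}$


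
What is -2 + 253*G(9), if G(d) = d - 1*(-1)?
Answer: 2528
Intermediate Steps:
G(d) = 1 + d (G(d) = d + 1 = 1 + d)
-2 + 253*G(9) = -2 + 253*(1 + 9) = -2 + 253*10 = -2 + 2530 = 2528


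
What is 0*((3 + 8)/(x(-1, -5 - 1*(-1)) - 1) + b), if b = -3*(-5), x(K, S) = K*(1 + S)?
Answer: 0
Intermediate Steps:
b = 15
0*((3 + 8)/(x(-1, -5 - 1*(-1)) - 1) + b) = 0*((3 + 8)/(-(1 + (-5 - 1*(-1))) - 1) + 15) = 0*(11/(-(1 + (-5 + 1)) - 1) + 15) = 0*(11/(-(1 - 4) - 1) + 15) = 0*(11/(-1*(-3) - 1) + 15) = 0*(11/(3 - 1) + 15) = 0*(11/2 + 15) = 0*(41/2) = 0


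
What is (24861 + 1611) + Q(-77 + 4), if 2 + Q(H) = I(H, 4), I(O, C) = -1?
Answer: 26469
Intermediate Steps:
Q(H) = -3 (Q(H) = -2 - 1 = -3)
(24861 + 1611) + Q(-77 + 4) = (24861 + 1611) - 3 = 26472 - 3 = 26469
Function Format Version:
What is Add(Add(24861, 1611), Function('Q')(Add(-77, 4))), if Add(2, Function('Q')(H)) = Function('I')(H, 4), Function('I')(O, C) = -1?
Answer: 26469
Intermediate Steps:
Function('Q')(H) = -3 (Function('Q')(H) = Add(-2, -1) = -3)
Add(Add(24861, 1611), Function('Q')(Add(-77, 4))) = Add(Add(24861, 1611), -3) = Add(26472, -3) = 26469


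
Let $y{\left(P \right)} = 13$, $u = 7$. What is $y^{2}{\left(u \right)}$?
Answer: $169$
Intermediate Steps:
$y^{2}{\left(u \right)} = 13^{2} = 169$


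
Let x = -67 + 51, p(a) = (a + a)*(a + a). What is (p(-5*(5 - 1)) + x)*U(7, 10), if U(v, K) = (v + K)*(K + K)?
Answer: 538560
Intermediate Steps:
p(a) = 4*a² (p(a) = (2*a)*(2*a) = 4*a²)
x = -16
U(v, K) = 2*K*(K + v) (U(v, K) = (K + v)*(2*K) = 2*K*(K + v))
(p(-5*(5 - 1)) + x)*U(7, 10) = (4*(-5*(5 - 1))² - 16)*(2*10*(10 + 7)) = (4*(-5*4)² - 16)*(2*10*17) = (4*(-20)² - 16)*340 = (4*400 - 16)*340 = (1600 - 16)*340 = 1584*340 = 538560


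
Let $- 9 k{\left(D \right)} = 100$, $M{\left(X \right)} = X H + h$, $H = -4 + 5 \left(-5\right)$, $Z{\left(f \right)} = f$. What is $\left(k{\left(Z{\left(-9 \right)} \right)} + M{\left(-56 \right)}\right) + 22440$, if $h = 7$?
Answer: $\frac{216539}{9} \approx 24060.0$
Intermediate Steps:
$H = -29$ ($H = -4 - 25 = -29$)
$M{\left(X \right)} = 7 - 29 X$ ($M{\left(X \right)} = X \left(-29\right) + 7 = - 29 X + 7 = 7 - 29 X$)
$k{\left(D \right)} = - \frac{100}{9}$ ($k{\left(D \right)} = \left(- \frac{1}{9}\right) 100 = - \frac{100}{9}$)
$\left(k{\left(Z{\left(-9 \right)} \right)} + M{\left(-56 \right)}\right) + 22440 = \left(- \frac{100}{9} + \left(7 - -1624\right)\right) + 22440 = \left(- \frac{100}{9} + \left(7 + 1624\right)\right) + 22440 = \left(- \frac{100}{9} + 1631\right) + 22440 = \frac{14579}{9} + 22440 = \frac{216539}{9}$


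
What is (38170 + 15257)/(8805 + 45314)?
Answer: 53427/54119 ≈ 0.98721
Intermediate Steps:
(38170 + 15257)/(8805 + 45314) = 53427/54119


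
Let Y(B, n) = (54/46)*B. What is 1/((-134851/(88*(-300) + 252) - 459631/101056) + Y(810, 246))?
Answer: 15193870656/14456641344431 ≈ 0.0010510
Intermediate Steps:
Y(B, n) = 27*B/23 (Y(B, n) = (54*(1/46))*B = 27*B/23)
1/((-134851/(88*(-300) + 252) - 459631/101056) + Y(810, 246)) = 1/((-134851/(88*(-300) + 252) - 459631/101056) + (27/23)*810) = 1/((-134851/(-26400 + 252) - 459631*1/101056) + 21870/23) = 1/((-134851/(-26148) - 459631/101056) + 21870/23) = 1/((-134851*(-1/26148) - 459631/101056) + 21870/23) = 1/((134851/26148 - 459631/101056) + 21870/23) = 1/(402267817/660603072 + 21870/23) = 1/(14456641344431/15193870656) = 15193870656/14456641344431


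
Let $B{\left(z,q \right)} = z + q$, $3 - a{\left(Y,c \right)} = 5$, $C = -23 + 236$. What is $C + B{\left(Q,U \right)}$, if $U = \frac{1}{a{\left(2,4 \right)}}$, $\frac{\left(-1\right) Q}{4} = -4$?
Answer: $\frac{457}{2} \approx 228.5$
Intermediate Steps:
$C = 213$
$a{\left(Y,c \right)} = -2$ ($a{\left(Y,c \right)} = 3 - 5 = -2$)
$Q = 16$ ($Q = \left(-4\right) \left(-4\right) = 16$)
$U = - \frac{1}{2}$ ($U = \frac{1}{-2} = - \frac{1}{2} \approx -0.5$)
$B{\left(z,q \right)} = q + z$
$C + B{\left(Q,U \right)} = 213 + \left(- \frac{1}{2} + 16\right) = 213 + \frac{31}{2} = \frac{457}{2}$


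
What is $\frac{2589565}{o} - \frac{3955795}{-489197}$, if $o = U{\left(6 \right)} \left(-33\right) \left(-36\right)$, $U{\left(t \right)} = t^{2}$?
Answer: $\frac{130544442715}{1901997936} \approx 68.635$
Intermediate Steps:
$o = 42768$ ($o = 6^{2} \left(-33\right) \left(-36\right) = 36 \left(-33\right) \left(-36\right) = \left(-1188\right) \left(-36\right) = 42768$)
$\frac{2589565}{o} - \frac{3955795}{-489197} = \frac{2589565}{42768} - \frac{3955795}{-489197} = 2589565 \cdot \frac{1}{42768} - - \frac{3955795}{489197} = \frac{235415}{3888} + \frac{3955795}{489197} = \frac{130544442715}{1901997936}$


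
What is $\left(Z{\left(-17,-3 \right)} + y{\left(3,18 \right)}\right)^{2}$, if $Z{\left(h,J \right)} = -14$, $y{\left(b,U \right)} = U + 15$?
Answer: $361$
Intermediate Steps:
$y{\left(b,U \right)} = 15 + U$
$\left(Z{\left(-17,-3 \right)} + y{\left(3,18 \right)}\right)^{2} = \left(-14 + \left(15 + 18\right)\right)^{2} = \left(-14 + 33\right)^{2} = 19^{2} = 361$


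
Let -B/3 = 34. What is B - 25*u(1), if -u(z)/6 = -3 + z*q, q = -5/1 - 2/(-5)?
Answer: -1242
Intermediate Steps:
B = -102 (B = -3*34 = -102)
q = -23/5 (q = -5*1 - 2*(-1/5) = -5 + 2/5 = -23/5 ≈ -4.6000)
u(z) = 18 + 138*z/5 (u(z) = -6*(-3 + z*(-23/5)) = -6*(-3 - 23*z/5) = 18 + 138*z/5)
B - 25*u(1) = -102 - 25*(18 + (138/5)*1) = -102 - 25*(18 + 138/5) = -102 - 25*228/5 = -102 - 1140 = -1242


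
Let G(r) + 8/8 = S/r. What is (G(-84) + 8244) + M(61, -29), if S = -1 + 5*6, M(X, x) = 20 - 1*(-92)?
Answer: 701791/84 ≈ 8354.7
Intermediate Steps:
M(X, x) = 112 (M(X, x) = 20 + 92 = 112)
S = 29 (S = -1 + 30 = 29)
G(r) = -1 + 29/r
(G(-84) + 8244) + M(61, -29) = ((29 - 1*(-84))/(-84) + 8244) + 112 = (-(29 + 84)/84 + 8244) + 112 = (-1/84*113 + 8244) + 112 = (-113/84 + 8244) + 112 = 692383/84 + 112 = 701791/84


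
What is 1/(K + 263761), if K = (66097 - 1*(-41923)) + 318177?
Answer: 1/689958 ≈ 1.4494e-6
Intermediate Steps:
K = 426197 (K = (66097 + 41923) + 318177 = 108020 + 318177 = 426197)
1/(K + 263761) = 1/(426197 + 263761) = 1/689958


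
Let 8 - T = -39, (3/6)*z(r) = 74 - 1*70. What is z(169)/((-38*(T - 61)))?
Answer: 2/133 ≈ 0.015038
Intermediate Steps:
z(r) = 8 (z(r) = 2*(74 - 1*70) = 2*(74 - 70) = 2*4 = 8)
T = 47 (T = 8 - 1*(-39) = 8 + 39 = 47)
z(169)/((-38*(T - 61))) = 8/((-38*(47 - 61))) = 8/((-38*(-14))) = 8/532 = 8*(1/532) = 2/133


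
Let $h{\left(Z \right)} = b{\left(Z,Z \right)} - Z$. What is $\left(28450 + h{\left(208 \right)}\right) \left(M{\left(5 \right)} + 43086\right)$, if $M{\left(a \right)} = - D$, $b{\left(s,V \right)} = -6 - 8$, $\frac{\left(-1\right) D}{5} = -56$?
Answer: $1208327768$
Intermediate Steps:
$D = 280$ ($D = \left(-5\right) \left(-56\right) = 280$)
$b{\left(s,V \right)} = -14$ ($b{\left(s,V \right)} = -6 - 8 = -14$)
$M{\left(a \right)} = -280$ ($M{\left(a \right)} = \left(-1\right) 280 = -280$)
$h{\left(Z \right)} = -14 - Z$
$\left(28450 + h{\left(208 \right)}\right) \left(M{\left(5 \right)} + 43086\right) = \left(28450 - 222\right) \left(-280 + 43086\right) = \left(28450 - 222\right) 42806 = 28228 \cdot 42806 = 1208327768$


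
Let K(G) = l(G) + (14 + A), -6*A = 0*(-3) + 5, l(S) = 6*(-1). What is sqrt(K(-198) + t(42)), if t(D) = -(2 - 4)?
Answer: sqrt(330)/6 ≈ 3.0276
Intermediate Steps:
l(S) = -6
t(D) = 2 (t(D) = -1*(-2) = 2)
A = -5/6 (A = -(0*(-3) + 5)/6 = -(0 + 5)/6 = -1/6*5 = -5/6 ≈ -0.83333)
K(G) = 43/6 (K(G) = -6 + (14 - 5/6) = -6 + 79/6 = 43/6)
sqrt(K(-198) + t(42)) = sqrt(43/6 + 2) = sqrt(55/6) = sqrt(330)/6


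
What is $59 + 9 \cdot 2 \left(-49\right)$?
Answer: $-823$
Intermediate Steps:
$59 + 9 \cdot 2 \left(-49\right) = 59 + 18 \left(-49\right) = 59 - 882 = -823$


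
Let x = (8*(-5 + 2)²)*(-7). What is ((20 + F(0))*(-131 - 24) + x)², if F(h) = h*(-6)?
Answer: 12988816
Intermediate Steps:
F(h) = -6*h
x = -504 (x = (8*(-3)²)*(-7) = (8*9)*(-7) = 72*(-7) = -504)
((20 + F(0))*(-131 - 24) + x)² = ((20 - 6*0)*(-131 - 24) - 504)² = ((20 + 0)*(-155) - 504)² = (20*(-155) - 504)² = (-3100 - 504)² = (-3604)² = 12988816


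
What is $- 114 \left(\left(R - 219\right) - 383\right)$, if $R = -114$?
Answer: $81624$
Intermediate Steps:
$- 114 \left(\left(R - 219\right) - 383\right) = - 114 \left(\left(-114 - 219\right) - 383\right) = - 114 \left(-333 - 383\right) = \left(-114\right) \left(-716\right) = 81624$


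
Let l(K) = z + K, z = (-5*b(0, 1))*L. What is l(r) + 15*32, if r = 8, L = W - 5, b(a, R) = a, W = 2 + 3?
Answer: 488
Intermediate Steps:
W = 5
L = 0 (L = 5 - 5 = 0)
z = 0 (z = -5*0*0 = 0*0 = 0)
l(K) = K (l(K) = 0 + K = K)
l(r) + 15*32 = 8 + 15*32 = 8 + 480 = 488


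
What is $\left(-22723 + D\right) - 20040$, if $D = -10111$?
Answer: $-52874$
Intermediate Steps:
$\left(-22723 + D\right) - 20040 = \left(-22723 - 10111\right) - 20040 = -32834 - 20040 = -52874$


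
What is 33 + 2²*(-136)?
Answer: -511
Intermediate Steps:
33 + 2²*(-136) = 33 + 4*(-136) = 33 - 544 = -511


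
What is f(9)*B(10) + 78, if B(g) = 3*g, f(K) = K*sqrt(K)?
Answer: 888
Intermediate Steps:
f(K) = K**(3/2)
f(9)*B(10) + 78 = 9**(3/2)*(3*10) + 78 = 27*30 + 78 = 810 + 78 = 888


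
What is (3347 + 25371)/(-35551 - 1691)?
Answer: -14359/18621 ≈ -0.77112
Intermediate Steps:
(3347 + 25371)/(-35551 - 1691) = 28718/(-37242) = 28718*(-1/37242) = -14359/18621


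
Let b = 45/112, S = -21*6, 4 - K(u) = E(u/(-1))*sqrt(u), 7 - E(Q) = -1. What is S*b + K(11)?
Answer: -373/8 - 8*sqrt(11) ≈ -73.158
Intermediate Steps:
E(Q) = 8 (E(Q) = 7 - 1*(-1) = 7 + 1 = 8)
K(u) = 4 - 8*sqrt(u)
S = -126
b = 45/112 (b = 45*(1/112) = 45/112 ≈ 0.40179)
S*b + K(11) = -126*45/112 + (4 - 8*sqrt(11)) = -405/8 + (4 - 8*sqrt(11)) = -373/8 - 8*sqrt(11)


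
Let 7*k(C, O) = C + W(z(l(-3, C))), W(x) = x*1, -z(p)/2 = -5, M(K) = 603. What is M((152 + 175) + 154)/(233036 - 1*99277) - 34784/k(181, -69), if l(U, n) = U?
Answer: -32568596219/25547969 ≈ -1274.8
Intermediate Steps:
z(p) = 10 (z(p) = -2*(-5) = 10)
W(x) = x
k(C, O) = 10/7 + C/7 (k(C, O) = (C + 10)/7 = (10 + C)/7 = 10/7 + C/7)
M((152 + 175) + 154)/(233036 - 1*99277) - 34784/k(181, -69) = 603/(233036 - 1*99277) - 34784/(10/7 + (⅐)*181) = 603/(233036 - 99277) - 34784/(10/7 + 181/7) = 603/133759 - 34784/191/7 = 603*(1/133759) - 34784*7/191 = 603/133759 - 243488/191 = -32568596219/25547969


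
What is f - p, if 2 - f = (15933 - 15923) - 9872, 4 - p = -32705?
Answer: -22845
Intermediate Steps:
p = 32709 (p = 4 - 1*(-32705) = 4 + 32705 = 32709)
f = 9864 (f = 2 - ((15933 - 15923) - 9872) = 2 - (10 - 9872) = 2 - 1*(-9862) = 2 + 9862 = 9864)
f - p = 9864 - 1*32709 = 9864 - 32709 = -22845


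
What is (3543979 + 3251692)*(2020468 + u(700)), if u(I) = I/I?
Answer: 13730442589699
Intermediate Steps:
u(I) = 1
(3543979 + 3251692)*(2020468 + u(700)) = (3543979 + 3251692)*(2020468 + 1) = 6795671*2020469 = 13730442589699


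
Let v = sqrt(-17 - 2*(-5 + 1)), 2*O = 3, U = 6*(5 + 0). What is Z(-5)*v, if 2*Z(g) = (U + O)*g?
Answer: -945*I/4 ≈ -236.25*I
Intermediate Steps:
U = 30 (U = 6*5 = 30)
O = 3/2 (O = (1/2)*3 = 3/2 ≈ 1.5000)
v = 3*I (v = sqrt(-17 - 2*(-4)) = sqrt(-17 + 8) = sqrt(-9) = 3*I ≈ 3.0*I)
Z(g) = 63*g/4 (Z(g) = ((30 + 3/2)*g)/2 = (63*g/2)/2 = 63*g/4)
Z(-5)*v = ((63/4)*(-5))*(3*I) = -945*I/4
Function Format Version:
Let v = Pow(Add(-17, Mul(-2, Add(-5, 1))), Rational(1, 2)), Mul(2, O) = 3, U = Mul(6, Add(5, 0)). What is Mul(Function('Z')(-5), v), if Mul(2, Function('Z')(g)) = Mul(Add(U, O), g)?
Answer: Mul(Rational(-945, 4), I) ≈ Mul(-236.25, I)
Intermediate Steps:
U = 30 (U = Mul(6, 5) = 30)
O = Rational(3, 2) (O = Mul(Rational(1, 2), 3) = Rational(3, 2) ≈ 1.5000)
v = Mul(3, I) (v = Pow(Add(-17, Mul(-2, -4)), Rational(1, 2)) = Pow(Add(-17, 8), Rational(1, 2)) = Pow(-9, Rational(1, 2)) = Mul(3, I) ≈ Mul(3.0000, I))
Function('Z')(g) = Mul(Rational(63, 4), g) (Function('Z')(g) = Mul(Rational(1, 2), Mul(Add(30, Rational(3, 2)), g)) = Mul(Rational(1, 2), Mul(Rational(63, 2), g)) = Mul(Rational(63, 4), g))
Mul(Function('Z')(-5), v) = Mul(Mul(Rational(63, 4), -5), Mul(3, I)) = Mul(Rational(-315, 4), Mul(3, I)) = Mul(Rational(-945, 4), I)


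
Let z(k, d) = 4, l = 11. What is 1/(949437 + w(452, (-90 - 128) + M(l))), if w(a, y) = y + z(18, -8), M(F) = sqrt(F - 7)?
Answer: 1/949225 ≈ 1.0535e-6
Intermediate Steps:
M(F) = sqrt(-7 + F)
w(a, y) = 4 + y (w(a, y) = y + 4 = 4 + y)
1/(949437 + w(452, (-90 - 128) + M(l))) = 1/(949437 + (4 + ((-90 - 128) + sqrt(-7 + 11)))) = 1/(949437 + (4 + (-218 + sqrt(4)))) = 1/(949437 + (4 + (-218 + 2))) = 1/(949437 + (4 - 216)) = 1/(949437 - 212) = 1/949225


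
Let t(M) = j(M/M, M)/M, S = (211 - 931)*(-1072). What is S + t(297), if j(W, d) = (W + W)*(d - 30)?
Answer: 76412338/99 ≈ 7.7184e+5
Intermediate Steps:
S = 771840 (S = -720*(-1072) = 771840)
j(W, d) = 2*W*(-30 + d) (j(W, d) = (2*W)*(-30 + d) = 2*W*(-30 + d))
t(M) = (-60 + 2*M)/M (t(M) = (2*(M/M)*(-30 + M))/M = (2*1*(-30 + M))/M = (-60 + 2*M)/M)
S + t(297) = 771840 + (2 - 60/297) = 771840 + (2 - 60*1/297) = 771840 + (2 - 20/99) = 771840 + 178/99 = 76412338/99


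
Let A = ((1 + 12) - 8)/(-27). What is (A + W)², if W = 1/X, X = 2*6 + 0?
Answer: 121/11664 ≈ 0.010374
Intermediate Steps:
X = 12 (X = 12 + 0 = 12)
A = -5/27 (A = (13 - 8)*(-1/27) = 5*(-1/27) = -5/27 ≈ -0.18519)
W = 1/12 ≈ 0.083333
(A + W)² = (-5/27 + 1/12)² = (-11/108)² = 121/11664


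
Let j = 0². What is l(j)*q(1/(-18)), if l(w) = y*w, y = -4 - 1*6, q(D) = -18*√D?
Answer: 0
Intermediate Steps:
y = -10 (y = -4 - 6 = -10)
j = 0
l(w) = -10*w
l(j)*q(1/(-18)) = (-10*0)*(-18*I*√2/6) = 0*(-3*I*√2) = 0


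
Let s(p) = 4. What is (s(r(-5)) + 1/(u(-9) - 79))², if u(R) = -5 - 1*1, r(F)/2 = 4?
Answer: 114921/7225 ≈ 15.906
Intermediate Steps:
r(F) = 8 (r(F) = 2*4 = 8)
u(R) = -6 (u(R) = -5 - 1 = -6)
(s(r(-5)) + 1/(u(-9) - 79))² = (4 + 1/(-6 - 79))² = (4 + 1/(-85))² = (4 - 1/85)² = (339/85)² = 114921/7225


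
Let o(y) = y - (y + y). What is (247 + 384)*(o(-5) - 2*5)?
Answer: -3155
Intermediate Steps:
o(y) = -y (o(y) = y - 2*y = -y)
(247 + 384)*(o(-5) - 2*5) = (247 + 384)*(-1*(-5) - 2*5) = 631*(5 - 10) = 631*(-5) = -3155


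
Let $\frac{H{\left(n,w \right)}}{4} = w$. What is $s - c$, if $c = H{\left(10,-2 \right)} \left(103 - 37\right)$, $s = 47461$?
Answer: $47989$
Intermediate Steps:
$H{\left(n,w \right)} = 4 w$
$c = -528$ ($c = 4 \left(-2\right) \left(103 - 37\right) = \left(-8\right) 66 = -528$)
$s - c = 47461 - -528 = 47461 + 528 = 47989$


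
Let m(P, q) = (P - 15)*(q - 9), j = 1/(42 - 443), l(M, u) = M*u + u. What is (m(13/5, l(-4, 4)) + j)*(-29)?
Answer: -15140813/2005 ≈ -7551.5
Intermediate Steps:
l(M, u) = u + M*u
j = -1/401 (j = 1/(-401) = -1/401 ≈ -0.0024938)
m(P, q) = (-15 + P)*(-9 + q)
(m(13/5, l(-4, 4)) + j)*(-29) = ((135 - 60*(1 - 4) - 117/5 + (13/5)*(4*(1 - 4))) - 1/401)*(-29) = ((135 - 60*(-3) - 117/5 + (13*(⅕))*(4*(-3))) - 1/401)*(-29) = ((135 - 15*(-12) - 9*13/5 + (13/5)*(-12)) - 1/401)*(-29) = ((135 + 180 - 117/5 - 156/5) - 1/401)*(-29) = (1302/5 - 1/401)*(-29) = (522097/2005)*(-29) = -15140813/2005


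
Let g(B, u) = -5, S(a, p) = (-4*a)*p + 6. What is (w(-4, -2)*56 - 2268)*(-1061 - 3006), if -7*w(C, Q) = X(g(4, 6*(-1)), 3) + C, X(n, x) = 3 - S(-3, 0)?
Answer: 8996204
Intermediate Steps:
S(a, p) = 6 - 4*a*p (S(a, p) = -4*a*p + 6 = 6 - 4*a*p)
X(n, x) = -3 (X(n, x) = 3 - (6 - 4*(-3)*0) = 3 - (6 + 0) = 3 - 1*6 = 3 - 6 = -3)
w(C, Q) = 3/7 - C/7 (w(C, Q) = -(-3 + C)/7 = 3/7 - C/7)
(w(-4, -2)*56 - 2268)*(-1061 - 3006) = ((3/7 - 1/7*(-4))*56 - 2268)*(-1061 - 3006) = ((3/7 + 4/7)*56 - 2268)*(-4067) = (1*56 - 2268)*(-4067) = (56 - 2268)*(-4067) = -2212*(-4067) = 8996204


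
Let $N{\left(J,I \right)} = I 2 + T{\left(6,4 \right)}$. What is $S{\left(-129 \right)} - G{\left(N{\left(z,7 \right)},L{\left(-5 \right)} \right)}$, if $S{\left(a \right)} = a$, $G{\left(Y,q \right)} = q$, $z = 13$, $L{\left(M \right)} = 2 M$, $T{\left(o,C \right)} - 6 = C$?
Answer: $-119$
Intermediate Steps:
$T{\left(o,C \right)} = 6 + C$
$N{\left(J,I \right)} = 10 + 2 I$ ($N{\left(J,I \right)} = I 2 + \left(6 + 4\right) = 2 I + 10 = 10 + 2 I$)
$S{\left(-129 \right)} - G{\left(N{\left(z,7 \right)},L{\left(-5 \right)} \right)} = -129 - 2 \left(-5\right) = -129 - -10 = -129 + 10 = -119$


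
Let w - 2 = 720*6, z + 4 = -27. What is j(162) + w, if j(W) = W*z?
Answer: -700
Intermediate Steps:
z = -31 (z = -4 - 27 = -31)
w = 4322 (w = 2 + 720*6 = 2 + 4320 = 4322)
j(W) = -31*W (j(W) = W*(-31) = -31*W)
j(162) + w = -31*162 + 4322 = -5022 + 4322 = -700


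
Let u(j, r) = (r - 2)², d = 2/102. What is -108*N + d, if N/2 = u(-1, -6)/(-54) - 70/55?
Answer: 297851/561 ≈ 530.93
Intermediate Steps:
d = 1/51 (d = 2*(1/102) = 1/51 ≈ 0.019608)
u(j, r) = (-2 + r)²
N = -1460/297 (N = 2*((-2 - 6)²/(-54) - 70/55) = 2*((-8)²*(-1/54) - 70*1/55) = 2*(64*(-1/54) - 14/11) = 2*(-32/27 - 14/11) = 2*(-730/297) = -1460/297 ≈ -4.9158)
-108*N + d = -108*(-1460/297) + 1/51 = 5840/11 + 1/51 = 297851/561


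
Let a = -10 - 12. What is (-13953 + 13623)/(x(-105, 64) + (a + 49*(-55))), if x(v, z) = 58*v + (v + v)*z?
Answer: 330/22247 ≈ 0.014833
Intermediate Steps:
a = -22
x(v, z) = 58*v + 2*v*z (x(v, z) = 58*v + (2*v)*z = 58*v + 2*v*z)
(-13953 + 13623)/(x(-105, 64) + (a + 49*(-55))) = (-13953 + 13623)/(2*(-105)*(29 + 64) + (-22 + 49*(-55))) = -330/(2*(-105)*93 + (-22 - 2695)) = -330/(-19530 - 2717) = -330/(-22247) = -330*(-1/22247) = 330/22247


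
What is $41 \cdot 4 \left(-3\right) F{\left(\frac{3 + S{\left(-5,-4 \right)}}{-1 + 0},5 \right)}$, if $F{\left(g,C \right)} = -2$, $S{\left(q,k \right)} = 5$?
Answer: $984$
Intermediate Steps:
$41 \cdot 4 \left(-3\right) F{\left(\frac{3 + S{\left(-5,-4 \right)}}{-1 + 0},5 \right)} = 41 \cdot 4 \left(-3\right) \left(-2\right) = 41 \left(\left(-12\right) \left(-2\right)\right) = 41 \cdot 24 = 984$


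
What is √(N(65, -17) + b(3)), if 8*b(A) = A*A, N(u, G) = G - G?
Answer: 3*√2/4 ≈ 1.0607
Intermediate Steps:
N(u, G) = 0
b(A) = A²/8 (b(A) = (A*A)/8 = A²/8)
√(N(65, -17) + b(3)) = √(0 + (⅛)*3²) = √(0 + (⅛)*9) = √(0 + 9/8) = √(9/8) = 3*√2/4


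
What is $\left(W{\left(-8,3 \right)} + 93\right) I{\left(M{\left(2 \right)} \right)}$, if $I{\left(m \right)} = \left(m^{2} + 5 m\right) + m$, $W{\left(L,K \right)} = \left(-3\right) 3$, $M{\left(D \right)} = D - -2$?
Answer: $3360$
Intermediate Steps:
$M{\left(D \right)} = 2 + D$ ($M{\left(D \right)} = D + 2 = 2 + D$)
$W{\left(L,K \right)} = -9$
$I{\left(m \right)} = m^{2} + 6 m$
$\left(W{\left(-8,3 \right)} + 93\right) I{\left(M{\left(2 \right)} \right)} = \left(-9 + 93\right) \left(2 + 2\right) \left(6 + \left(2 + 2\right)\right) = 84 \cdot 4 \left(6 + 4\right) = 84 \cdot 4 \cdot 10 = 84 \cdot 40 = 3360$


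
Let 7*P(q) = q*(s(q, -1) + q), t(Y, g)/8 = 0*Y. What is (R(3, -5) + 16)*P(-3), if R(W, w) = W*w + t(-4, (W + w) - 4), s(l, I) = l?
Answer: 18/7 ≈ 2.5714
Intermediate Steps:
t(Y, g) = 0 (t(Y, g) = 8*(0*Y) = 8*0 = 0)
P(q) = 2*q²/7 (P(q) = (q*(q + q))/7 = (q*(2*q))/7 = (2*q²)/7 = 2*q²/7)
R(W, w) = W*w (R(W, w) = W*w + 0 = W*w)
(R(3, -5) + 16)*P(-3) = (3*(-5) + 16)*((2/7)*(-3)²) = (-15 + 16)*((2/7)*9) = 1*(18/7) = 18/7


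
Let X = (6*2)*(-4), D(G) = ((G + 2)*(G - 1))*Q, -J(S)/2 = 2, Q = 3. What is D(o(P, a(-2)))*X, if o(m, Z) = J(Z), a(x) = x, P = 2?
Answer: -1440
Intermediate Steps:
J(S) = -4 (J(S) = -2*2 = -4)
o(m, Z) = -4
D(G) = 3*(-1 + G)*(2 + G) (D(G) = ((G + 2)*(G - 1))*3 = ((2 + G)*(-1 + G))*3 = ((-1 + G)*(2 + G))*3 = 3*(-1 + G)*(2 + G))
X = -48 (X = 12*(-4) = -48)
D(o(P, a(-2)))*X = (-6 + 3*(-4) + 3*(-4)²)*(-48) = (-6 - 12 + 3*16)*(-48) = (-6 - 12 + 48)*(-48) = 30*(-48) = -1440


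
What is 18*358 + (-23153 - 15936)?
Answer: -32645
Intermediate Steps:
18*358 + (-23153 - 15936) = 6444 - 39089 = -32645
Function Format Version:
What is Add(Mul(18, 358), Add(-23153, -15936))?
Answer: -32645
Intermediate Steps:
Add(Mul(18, 358), Add(-23153, -15936)) = Add(6444, -39089) = -32645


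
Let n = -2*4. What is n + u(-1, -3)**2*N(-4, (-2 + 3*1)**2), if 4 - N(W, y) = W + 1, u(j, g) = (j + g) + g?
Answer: 335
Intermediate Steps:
u(j, g) = j + 2*g (u(j, g) = (g + j) + g = j + 2*g)
N(W, y) = 3 - W (N(W, y) = 4 - (W + 1) = 4 - (1 + W) = 4 + (-1 - W) = 3 - W)
n = -8
n + u(-1, -3)**2*N(-4, (-2 + 3*1)**2) = -8 + (-1 + 2*(-3))**2*(3 - 1*(-4)) = -8 + (-1 - 6)**2*(3 + 4) = -8 + (-7)**2*7 = -8 + 49*7 = -8 + 343 = 335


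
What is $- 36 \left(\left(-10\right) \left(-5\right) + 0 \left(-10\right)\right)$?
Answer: $-1800$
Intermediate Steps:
$- 36 \left(\left(-10\right) \left(-5\right) + 0 \left(-10\right)\right) = - 36 \left(50 + 0\right) = \left(-36\right) 50 = -1800$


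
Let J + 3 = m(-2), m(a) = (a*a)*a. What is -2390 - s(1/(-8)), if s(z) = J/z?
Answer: -2478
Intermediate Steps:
m(a) = a**3 (m(a) = a**2*a = a**3)
J = -11 (J = -3 + (-2)**3 = -3 - 8 = -11)
s(z) = -11/z
-2390 - s(1/(-8)) = -2390 - (-11)/(1/(-8)) = -2390 - (-11)/(-1/8) = -2390 - (-11)*(-8) = -2390 - 1*88 = -2390 - 88 = -2478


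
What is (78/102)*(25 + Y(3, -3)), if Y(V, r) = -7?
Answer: 234/17 ≈ 13.765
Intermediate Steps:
(78/102)*(25 + Y(3, -3)) = (78/102)*(25 - 7) = (78*(1/102))*18 = (13/17)*18 = 234/17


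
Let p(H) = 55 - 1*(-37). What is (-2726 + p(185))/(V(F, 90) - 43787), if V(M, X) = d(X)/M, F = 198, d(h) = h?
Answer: 14487/240826 ≈ 0.060155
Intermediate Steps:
p(H) = 92 (p(H) = 55 + 37 = 92)
V(M, X) = X/M
(-2726 + p(185))/(V(F, 90) - 43787) = (-2726 + 92)/(90/198 - 43787) = -2634/(90*(1/198) - 43787) = -2634/(5/11 - 43787) = -2634/(-481652/11) = -2634*(-11/481652) = 14487/240826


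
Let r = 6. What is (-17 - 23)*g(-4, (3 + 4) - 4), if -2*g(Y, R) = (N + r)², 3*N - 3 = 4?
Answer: 12500/9 ≈ 1388.9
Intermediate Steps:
N = 7/3 (N = 1 + (⅓)*4 = 1 + 4/3 = 7/3 ≈ 2.3333)
g(Y, R) = -625/18 (g(Y, R) = -(7/3 + 6)²/2 = -(25/3)²/2 = -½*625/9 = -625/18)
(-17 - 23)*g(-4, (3 + 4) - 4) = (-17 - 23)*(-625/18) = -40*(-625/18) = 12500/9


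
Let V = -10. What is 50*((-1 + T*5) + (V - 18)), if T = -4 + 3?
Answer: -1700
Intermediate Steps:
T = -1
50*((-1 + T*5) + (V - 18)) = 50*((-1 - 1*5) + (-10 - 18)) = 50*((-1 - 5) - 28) = 50*(-6 - 28) = 50*(-34) = -1700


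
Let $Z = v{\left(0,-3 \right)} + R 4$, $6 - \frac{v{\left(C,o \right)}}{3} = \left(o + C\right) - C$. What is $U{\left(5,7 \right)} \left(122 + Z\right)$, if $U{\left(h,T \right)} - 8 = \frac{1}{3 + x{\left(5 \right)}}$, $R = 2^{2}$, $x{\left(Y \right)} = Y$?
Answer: $\frac{10725}{8} \approx 1340.6$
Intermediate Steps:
$R = 4$
$v{\left(C,o \right)} = 18 - 3 o$ ($v{\left(C,o \right)} = 18 - 3 \left(\left(o + C\right) - C\right) = 18 - 3 \left(\left(C + o\right) - C\right) = 18 - 3 o$)
$U{\left(h,T \right)} = \frac{65}{8}$ ($U{\left(h,T \right)} = 8 + \frac{1}{3 + 5} = 8 + \frac{1}{8} = \frac{65}{8}$)
$Z = 43$ ($Z = \left(18 - -9\right) + 4 \cdot 4 = \left(18 + 9\right) + 16 = 27 + 16 = 43$)
$U{\left(5,7 \right)} \left(122 + Z\right) = \frac{65 \left(122 + 43\right)}{8} = \frac{65}{8} \cdot 165 = \frac{10725}{8}$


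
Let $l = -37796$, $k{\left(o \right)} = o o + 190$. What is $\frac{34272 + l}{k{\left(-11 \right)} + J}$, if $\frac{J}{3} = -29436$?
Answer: $\frac{3524}{87997} \approx 0.040047$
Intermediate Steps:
$k{\left(o \right)} = 190 + o^{2}$ ($k{\left(o \right)} = o^{2} + 190 = 190 + o^{2}$)
$J = -88308$ ($J = 3 \left(-29436\right) = -88308$)
$\frac{34272 + l}{k{\left(-11 \right)} + J} = \frac{34272 - 37796}{\left(190 + \left(-11\right)^{2}\right) - 88308} = - \frac{3524}{\left(190 + 121\right) - 88308} = - \frac{3524}{311 - 88308} = - \frac{3524}{-87997} = \left(-3524\right) \left(- \frac{1}{87997}\right) = \frac{3524}{87997}$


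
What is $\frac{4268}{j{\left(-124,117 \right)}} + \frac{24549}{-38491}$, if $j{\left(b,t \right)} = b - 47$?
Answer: $- \frac{168477467}{6581961} \approx -25.597$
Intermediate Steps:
$j{\left(b,t \right)} = -47 + b$
$\frac{4268}{j{\left(-124,117 \right)}} + \frac{24549}{-38491} = \frac{4268}{-47 - 124} + \frac{24549}{-38491} = \frac{4268}{-171} + 24549 \left(- \frac{1}{38491}\right) = 4268 \left(- \frac{1}{171}\right) - \frac{24549}{38491} = - \frac{4268}{171} - \frac{24549}{38491} = - \frac{168477467}{6581961}$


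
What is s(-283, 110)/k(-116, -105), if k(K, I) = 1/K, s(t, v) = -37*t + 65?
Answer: -1222176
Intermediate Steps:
s(t, v) = 65 - 37*t
s(-283, 110)/k(-116, -105) = (65 - 37*(-283))/(1/(-116)) = (65 + 10471)/(-1/116) = 10536*(-116) = -1222176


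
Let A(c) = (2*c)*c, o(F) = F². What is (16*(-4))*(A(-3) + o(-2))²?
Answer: -30976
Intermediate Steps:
A(c) = 2*c²
(16*(-4))*(A(-3) + o(-2))² = (16*(-4))*(2*(-3)² + (-2)²)² = -64*(2*9 + 4)² = -64*(18 + 4)² = -64*22² = -64*484 = -30976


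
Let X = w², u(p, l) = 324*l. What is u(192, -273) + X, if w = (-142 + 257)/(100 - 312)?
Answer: -3975373463/44944 ≈ -88452.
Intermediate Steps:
w = -115/212 (w = 115/(-212) = 115*(-1/212) = -115/212 ≈ -0.54245)
X = 13225/44944 (X = (-115/212)² = 13225/44944 ≈ 0.29426)
u(192, -273) + X = 324*(-273) + 13225/44944 = -88452 + 13225/44944 = -3975373463/44944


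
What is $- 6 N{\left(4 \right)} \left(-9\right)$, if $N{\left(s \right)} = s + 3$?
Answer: $378$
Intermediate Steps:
$N{\left(s \right)} = 3 + s$
$- 6 N{\left(4 \right)} \left(-9\right) = - 6 \left(3 + 4\right) \left(-9\right) = \left(-6\right) 7 \left(-9\right) = \left(-42\right) \left(-9\right) = 378$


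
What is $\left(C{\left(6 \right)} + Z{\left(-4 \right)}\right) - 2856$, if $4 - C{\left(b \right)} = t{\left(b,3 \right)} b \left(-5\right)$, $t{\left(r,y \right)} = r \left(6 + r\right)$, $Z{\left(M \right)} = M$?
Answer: $-696$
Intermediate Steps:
$C{\left(b \right)} = 4 + 5 b^{2} \left(6 + b\right)$ ($C{\left(b \right)} = 4 - b \left(6 + b\right) b \left(-5\right) = 4 - b^{2} \left(6 + b\right) \left(-5\right) = 4 - - 5 b^{2} \left(6 + b\right) = 4 + 5 b^{2} \left(6 + b\right)$)
$\left(C{\left(6 \right)} + Z{\left(-4 \right)}\right) - 2856 = \left(\left(4 + 5 \cdot 6^{2} \left(6 + 6\right)\right) - 4\right) - 2856 = \left(\left(4 + 5 \cdot 36 \cdot 12\right) - 4\right) - 2856 = \left(\left(4 + 2160\right) - 4\right) - 2856 = \left(2164 - 4\right) - 2856 = 2160 - 2856 = -696$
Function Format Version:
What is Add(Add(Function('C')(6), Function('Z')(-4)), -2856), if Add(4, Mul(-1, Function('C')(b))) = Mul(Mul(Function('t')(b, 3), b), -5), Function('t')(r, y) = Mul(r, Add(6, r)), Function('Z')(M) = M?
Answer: -696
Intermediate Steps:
Function('C')(b) = Add(4, Mul(5, Pow(b, 2), Add(6, b))) (Function('C')(b) = Add(4, Mul(-1, Mul(Mul(Mul(b, Add(6, b)), b), -5))) = Add(4, Mul(-1, Mul(Mul(Pow(b, 2), Add(6, b)), -5))) = Add(4, Mul(-1, Mul(-5, Pow(b, 2), Add(6, b)))) = Add(4, Mul(5, Pow(b, 2), Add(6, b))))
Add(Add(Function('C')(6), Function('Z')(-4)), -2856) = Add(Add(Add(4, Mul(5, Pow(6, 2), Add(6, 6))), -4), -2856) = Add(Add(Add(4, Mul(5, 36, 12)), -4), -2856) = Add(Add(Add(4, 2160), -4), -2856) = Add(Add(2164, -4), -2856) = Add(2160, -2856) = -696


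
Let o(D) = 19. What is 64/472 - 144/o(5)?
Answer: -8344/1121 ≈ -7.4434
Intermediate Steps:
64/472 - 144/o(5) = 64/472 - 144/19 = 64*(1/472) - 144*1/19 = 8/59 - 144/19 = -8344/1121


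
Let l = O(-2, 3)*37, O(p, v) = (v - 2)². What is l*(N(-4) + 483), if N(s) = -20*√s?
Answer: 17871 - 1480*I ≈ 17871.0 - 1480.0*I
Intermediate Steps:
O(p, v) = (-2 + v)²
l = 37 (l = (-2 + 3)²*37 = 1²*37 = 1*37 = 37)
l*(N(-4) + 483) = 37*(-40*I + 483) = 37*(483 - 40*I) = 17871 - 1480*I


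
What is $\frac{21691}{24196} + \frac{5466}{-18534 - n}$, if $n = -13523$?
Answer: $- \frac{23561735}{121246156} \approx -0.19433$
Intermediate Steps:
$\frac{21691}{24196} + \frac{5466}{-18534 - n} = \frac{21691}{24196} + \frac{5466}{-18534 - -13523} = 21691 \cdot \frac{1}{24196} + \frac{5466}{-18534 + 13523} = \frac{21691}{24196} + \frac{5466}{-5011} = \frac{21691}{24196} + 5466 \left(- \frac{1}{5011}\right) = \frac{21691}{24196} - \frac{5466}{5011} = - \frac{23561735}{121246156}$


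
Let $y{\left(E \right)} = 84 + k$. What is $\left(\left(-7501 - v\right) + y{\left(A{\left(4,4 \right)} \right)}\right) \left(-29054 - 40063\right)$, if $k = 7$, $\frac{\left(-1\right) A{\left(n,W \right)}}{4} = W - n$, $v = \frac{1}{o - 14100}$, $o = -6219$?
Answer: $\frac{3468839134771}{6773} \approx 5.1216 \cdot 10^{8}$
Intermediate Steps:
$v = - \frac{1}{20319}$ ($v = \frac{1}{-6219 - 14100} = \frac{1}{-20319} = - \frac{1}{20319} \approx -4.9215 \cdot 10^{-5}$)
$A{\left(n,W \right)} = - 4 W + 4 n$ ($A{\left(n,W \right)} = - 4 \left(W - n\right) = - 4 W + 4 n$)
$y{\left(E \right)} = 91$ ($y{\left(E \right)} = 84 + 7 = 91$)
$\left(\left(-7501 - v\right) + y{\left(A{\left(4,4 \right)} \right)}\right) \left(-29054 - 40063\right) = \left(\left(-7501 - - \frac{1}{20319}\right) + 91\right) \left(-29054 - 40063\right) = \left(\left(-7501 + \frac{1}{20319}\right) + 91\right) \left(-69117\right) = \left(- \frac{152412818}{20319} + 91\right) \left(-69117\right) = \left(- \frac{150563789}{20319}\right) \left(-69117\right) = \frac{3468839134771}{6773}$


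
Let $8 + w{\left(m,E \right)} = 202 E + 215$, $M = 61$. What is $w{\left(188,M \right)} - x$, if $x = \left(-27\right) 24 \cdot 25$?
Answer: $28729$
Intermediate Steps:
$w{\left(m,E \right)} = 207 + 202 E$ ($w{\left(m,E \right)} = -8 + \left(202 E + 215\right) = -8 + \left(215 + 202 E\right) = 207 + 202 E$)
$x = -16200$ ($x = \left(-648\right) 25 = -16200$)
$w{\left(188,M \right)} - x = \left(207 + 202 \cdot 61\right) - -16200 = \left(207 + 12322\right) + 16200 = 12529 + 16200 = 28729$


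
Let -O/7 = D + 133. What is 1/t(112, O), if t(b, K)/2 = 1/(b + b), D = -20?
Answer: 112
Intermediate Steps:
O = -791 (O = -7*(-20 + 133) = -7*113 = -791)
t(b, K) = 1/b (t(b, K) = 2/(b + b) = 2/((2*b)) = 2*(1/(2*b)) = 1/b)
1/t(112, O) = 1/(1/112) = 112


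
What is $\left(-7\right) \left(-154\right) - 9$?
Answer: $1069$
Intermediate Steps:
$\left(-7\right) \left(-154\right) - 9 = 1078 - 9 = 1069$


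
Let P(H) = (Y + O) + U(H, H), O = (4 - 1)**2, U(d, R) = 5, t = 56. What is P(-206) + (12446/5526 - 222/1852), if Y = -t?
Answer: -102002791/2558538 ≈ -39.868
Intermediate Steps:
O = 9 (O = 3**2 = 9)
Y = -56 (Y = -1*56 = -56)
P(H) = -42 (P(H) = (-56 + 9) + 5 = -47 + 5 = -42)
P(-206) + (12446/5526 - 222/1852) = -42 + (12446/5526 - 222/1852) = -42 + (12446*(1/5526) - 222*1/1852) = -42 + (6223/2763 - 111/926) = -42 + 5455805/2558538 = -102002791/2558538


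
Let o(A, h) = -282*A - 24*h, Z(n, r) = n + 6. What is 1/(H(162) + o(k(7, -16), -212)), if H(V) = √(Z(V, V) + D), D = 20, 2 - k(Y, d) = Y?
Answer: 3249/21111908 - √47/21111908 ≈ 0.00015357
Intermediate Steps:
k(Y, d) = 2 - Y
Z(n, r) = 6 + n
H(V) = √(26 + V) (H(V) = √((6 + V) + 20) = √(26 + V))
1/(H(162) + o(k(7, -16), -212)) = 1/(√(26 + 162) + (-282*(2 - 1*7) - 24*(-212))) = 1/(√188 + (-282*(2 - 7) + 5088)) = 1/(2*√47 + (-282*(-5) + 5088)) = 1/(2*√47 + (1410 + 5088)) = 1/(2*√47 + 6498) = 1/(6498 + 2*√47)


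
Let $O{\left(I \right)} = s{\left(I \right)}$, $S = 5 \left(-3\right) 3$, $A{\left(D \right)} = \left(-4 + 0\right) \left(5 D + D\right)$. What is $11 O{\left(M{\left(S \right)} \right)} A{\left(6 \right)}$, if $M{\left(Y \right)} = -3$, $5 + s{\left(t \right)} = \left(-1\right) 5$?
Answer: $15840$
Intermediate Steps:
$s{\left(t \right)} = -10$ ($s{\left(t \right)} = -5 - 5 = -10$)
$A{\left(D \right)} = - 24 D$ ($A{\left(D \right)} = - 4 \cdot 6 D = - 24 D$)
$S = -45$ ($S = \left(-15\right) 3 = -45$)
$O{\left(I \right)} = -10$
$11 O{\left(M{\left(S \right)} \right)} A{\left(6 \right)} = 11 \left(-10\right) \left(\left(-24\right) 6\right) = \left(-110\right) \left(-144\right) = 15840$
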